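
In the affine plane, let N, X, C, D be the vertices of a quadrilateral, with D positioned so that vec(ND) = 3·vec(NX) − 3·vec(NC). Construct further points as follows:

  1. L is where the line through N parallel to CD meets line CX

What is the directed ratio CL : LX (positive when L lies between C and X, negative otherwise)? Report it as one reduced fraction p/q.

Set N = (0, 0), X = (1, 0), C = (0, 1), D = (3, -3); any affine frame gives the same invariant.
1. L is where the line through N parallel to CD meets line CX ⇒ L = (-3, 4)
L = C + t·(X−C) with t = -3, so CL:LX = t:(1−t) = -3:4

CL:LX = -3/4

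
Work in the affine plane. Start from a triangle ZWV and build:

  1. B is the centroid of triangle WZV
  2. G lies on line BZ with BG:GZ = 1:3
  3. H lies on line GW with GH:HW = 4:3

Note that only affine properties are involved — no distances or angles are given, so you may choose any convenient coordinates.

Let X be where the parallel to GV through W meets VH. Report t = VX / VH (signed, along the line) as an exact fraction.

t = 7/4

Choose coordinates Z = (0, 0), W = (1, 0), V = (0, 1).
1. B is the centroid of triangle WZV ⇒ B = (1/3, 1/3)
2. G lies on line BZ with BG:GZ = 1:3 ⇒ G = (1/4, 1/4)
3. H lies on line GW with GH:HW = 4:3 ⇒ H = (19/28, 3/28)
through W parallel to GV: direction (-1/4, 3/4); meets VH at X = (19/16, -9/16)
X = V + t·(H−V) with t = 7/4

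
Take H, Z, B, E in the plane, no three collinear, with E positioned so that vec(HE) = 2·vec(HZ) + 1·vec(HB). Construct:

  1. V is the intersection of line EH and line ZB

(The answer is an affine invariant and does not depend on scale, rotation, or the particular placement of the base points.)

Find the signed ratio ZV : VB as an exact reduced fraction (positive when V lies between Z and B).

ZV:VB = 1/2

Work in coordinates with H = (0, 0), Z = (1, 0), B = (0, 1), E = (2, 1).
1. V is the intersection of line EH and line ZB ⇒ V = (2/3, 1/3)
V = Z + t·(B−Z) with t = 1/3, so ZV:VB = t:(1−t) = 1/3:2/3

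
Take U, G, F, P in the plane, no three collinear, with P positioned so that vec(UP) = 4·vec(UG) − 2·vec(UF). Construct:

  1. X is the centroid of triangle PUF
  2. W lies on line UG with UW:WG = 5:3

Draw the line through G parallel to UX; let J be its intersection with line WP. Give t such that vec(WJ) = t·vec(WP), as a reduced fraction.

t = -3/37

Set U = (0, 0), G = (1, 0), F = (0, 1), P = (4, -2); any affine frame gives the same invariant.
1. X is the centroid of triangle PUF ⇒ X = (4/3, -1/3)
2. W lies on line UG with UW:WG = 5:3 ⇒ W = (5/8, 0)
through G parallel to UX: direction (4/3, -1/3); meets WP at J = (13/37, 6/37)
J = W + t·(P−W) with t = -3/37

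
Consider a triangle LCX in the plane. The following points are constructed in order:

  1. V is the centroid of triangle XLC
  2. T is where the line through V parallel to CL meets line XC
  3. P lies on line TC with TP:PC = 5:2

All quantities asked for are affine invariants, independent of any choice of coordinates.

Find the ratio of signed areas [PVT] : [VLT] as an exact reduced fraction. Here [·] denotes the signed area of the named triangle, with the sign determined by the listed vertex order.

[PVT]:[VLT] = -5/7

Work in coordinates with L = (0, 0), C = (1, 0), X = (0, 1).
1. V is the centroid of triangle XLC ⇒ V = (1/3, 1/3)
2. T is where the line through V parallel to CL meets line XC ⇒ T = (2/3, 1/3)
3. P lies on line TC with TP:PC = 5:2 ⇒ P = (19/21, 2/21)
2·[PVT] = -5/63, 2·[VLT] = 1/9
[PVT]:[VLT] = -5/63:1/9 = -5/7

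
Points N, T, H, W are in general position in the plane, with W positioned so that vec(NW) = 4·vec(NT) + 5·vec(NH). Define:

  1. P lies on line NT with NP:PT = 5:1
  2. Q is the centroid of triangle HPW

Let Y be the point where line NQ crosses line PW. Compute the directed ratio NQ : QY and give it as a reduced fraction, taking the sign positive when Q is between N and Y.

Assign N = (0, 0), T = (1, 0), H = (0, 1), W = (4, 5) — the answer is frame-independent, so this choice is without loss of generality.
1. P lies on line NT with NP:PT = 5:1 ⇒ P = (5/6, 0)
2. Q is the centroid of triangle HPW ⇒ Q = (29/18, 2)
line NQ meets PW at Y = (725/186, 150/31)
Q = N + t·(Y−N) with t = 31/75, so NQ:QY = 31/75:44/75

NQ:QY = 31/44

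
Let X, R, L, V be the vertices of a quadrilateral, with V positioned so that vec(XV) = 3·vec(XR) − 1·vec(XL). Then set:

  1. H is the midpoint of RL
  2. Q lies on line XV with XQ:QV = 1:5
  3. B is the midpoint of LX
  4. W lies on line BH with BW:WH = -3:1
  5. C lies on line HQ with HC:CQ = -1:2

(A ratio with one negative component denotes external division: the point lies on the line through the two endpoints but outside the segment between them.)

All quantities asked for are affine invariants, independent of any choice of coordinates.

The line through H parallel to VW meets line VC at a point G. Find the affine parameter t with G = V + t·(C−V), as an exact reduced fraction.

t = -1/3

Choose coordinates X = (0, 0), R = (1, 0), L = (0, 1), V = (3, -1).
1. H is the midpoint of RL ⇒ H = (1/2, 1/2)
2. Q lies on line XV with XQ:QV = 1:5 ⇒ Q = (1/2, -1/6)
3. B is the midpoint of LX ⇒ B = (0, 1/2)
4. W lies on line BH with BW:WH = -3:1 ⇒ W = (3/4, 1/2)
5. C lies on line HQ with HC:CQ = -1:2 ⇒ C = (1/2, 7/6)
through H parallel to VW: direction (-9/4, 3/2); meets VC at G = (23/6, -31/18)
G = V + t·(C−V) with t = -1/3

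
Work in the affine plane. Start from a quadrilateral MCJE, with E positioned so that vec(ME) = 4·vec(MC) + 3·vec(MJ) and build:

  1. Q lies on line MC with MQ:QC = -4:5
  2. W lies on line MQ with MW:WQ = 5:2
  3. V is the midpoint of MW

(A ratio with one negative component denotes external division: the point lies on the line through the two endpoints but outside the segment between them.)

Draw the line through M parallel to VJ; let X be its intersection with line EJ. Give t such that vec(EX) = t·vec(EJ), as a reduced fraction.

t = -1/4

Choose coordinates M = (0, 0), C = (1, 0), J = (0, 1), E = (4, 3).
1. Q lies on line MC with MQ:QC = -4:5 ⇒ Q = (-4, 0)
2. W lies on line MQ with MW:WQ = 5:2 ⇒ W = (-20/7, 0)
3. V is the midpoint of MW ⇒ V = (-10/7, 0)
through M parallel to VJ: direction (10/7, 1); meets EJ at X = (5, 7/2)
X = E + t·(J−E) with t = -1/4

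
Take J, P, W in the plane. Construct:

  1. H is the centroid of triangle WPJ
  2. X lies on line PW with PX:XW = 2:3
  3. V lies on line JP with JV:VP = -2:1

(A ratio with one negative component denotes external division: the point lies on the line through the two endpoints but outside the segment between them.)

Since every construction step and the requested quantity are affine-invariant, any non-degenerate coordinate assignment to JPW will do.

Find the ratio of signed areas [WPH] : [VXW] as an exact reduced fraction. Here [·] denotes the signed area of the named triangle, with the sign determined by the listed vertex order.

[WPH]:[VXW] = 5/9

Choose coordinates J = (0, 0), P = (1, 0), W = (0, 1).
1. H is the centroid of triangle WPJ ⇒ H = (1/3, 1/3)
2. X lies on line PW with PX:XW = 2:3 ⇒ X = (3/5, 2/5)
3. V lies on line JP with JV:VP = -2:1 ⇒ V = (2, 0)
2·[WPH] = -1/3, 2·[VXW] = -3/5
[WPH]:[VXW] = -1/3:-3/5 = 5/9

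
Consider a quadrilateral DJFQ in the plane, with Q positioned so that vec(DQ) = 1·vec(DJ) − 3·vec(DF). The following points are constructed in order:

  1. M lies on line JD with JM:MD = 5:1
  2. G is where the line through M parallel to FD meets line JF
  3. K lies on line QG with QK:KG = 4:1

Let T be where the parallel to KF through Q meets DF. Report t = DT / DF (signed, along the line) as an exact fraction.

t = -1/5

Work in coordinates with D = (0, 0), J = (1, 0), F = (0, 1), Q = (1, -3).
1. M lies on line JD with JM:MD = 5:1 ⇒ M = (1/6, 0)
2. G is where the line through M parallel to FD meets line JF ⇒ G = (1/6, 5/6)
3. K lies on line QG with QK:KG = 4:1 ⇒ K = (1/3, 1/15)
through Q parallel to KF: direction (-1/3, 14/15); meets DF at T = (0, -1/5)
T = D + t·(F−D) with t = -1/5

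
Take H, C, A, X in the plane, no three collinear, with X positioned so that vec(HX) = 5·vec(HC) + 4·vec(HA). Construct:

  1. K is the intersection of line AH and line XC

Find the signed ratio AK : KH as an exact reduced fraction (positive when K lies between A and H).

Choose coordinates H = (0, 0), C = (1, 0), A = (0, 1), X = (5, 4).
1. K is the intersection of line AH and line XC ⇒ K = (0, -1)
K = A + t·(H−A) with t = 2, so AK:KH = t:(1−t) = 2:-1

AK:KH = -2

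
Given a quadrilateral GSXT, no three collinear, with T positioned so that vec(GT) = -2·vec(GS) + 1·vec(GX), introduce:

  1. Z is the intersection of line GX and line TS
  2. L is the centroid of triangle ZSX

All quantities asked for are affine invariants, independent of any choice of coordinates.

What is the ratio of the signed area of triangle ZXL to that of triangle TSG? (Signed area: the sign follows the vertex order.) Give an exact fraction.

Choose coordinates G = (0, 0), S = (1, 0), X = (0, 1), T = (-2, 1).
1. Z is the intersection of line GX and line TS ⇒ Z = (0, 1/3)
2. L is the centroid of triangle ZSX ⇒ L = (1/3, 4/9)
2·[ZXL] = -2/9, 2·[TSG] = -1
[ZXL]:[TSG] = -2/9:-1 = 2/9

[ZXL]:[TSG] = 2/9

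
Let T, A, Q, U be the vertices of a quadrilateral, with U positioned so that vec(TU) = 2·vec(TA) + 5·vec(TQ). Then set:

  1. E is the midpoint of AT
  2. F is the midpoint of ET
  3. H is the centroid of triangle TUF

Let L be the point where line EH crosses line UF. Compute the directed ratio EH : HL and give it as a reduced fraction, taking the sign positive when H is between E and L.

Work in coordinates with T = (0, 0), A = (1, 0), Q = (0, 1), U = (2, 5).
1. E is the midpoint of AT ⇒ E = (1/2, 0)
2. F is the midpoint of ET ⇒ F = (1/4, 0)
3. H is the centroid of triangle TUF ⇒ H = (3/4, 5/3)
line EH meets UF at L = (11/16, 5/4)
H = E + t·(L−E) with t = 4/3, so EH:HL = 4/3:-1/3

EH:HL = -4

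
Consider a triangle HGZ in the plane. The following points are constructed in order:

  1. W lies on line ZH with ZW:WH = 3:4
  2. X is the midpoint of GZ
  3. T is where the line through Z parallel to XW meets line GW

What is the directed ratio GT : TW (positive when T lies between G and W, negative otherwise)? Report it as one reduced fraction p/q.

Assign H = (0, 0), G = (1, 0), Z = (0, 1) — the answer is frame-independent, so this choice is without loss of generality.
1. W lies on line ZH with ZW:WH = 3:4 ⇒ W = (0, 4/7)
2. X is the midpoint of GZ ⇒ X = (1/2, 1/2)
3. T is where the line through Z parallel to XW meets line GW ⇒ T = (-1, 8/7)
T = G + t·(W−G) with t = 2, so GT:TW = t:(1−t) = 2:-1

GT:TW = -2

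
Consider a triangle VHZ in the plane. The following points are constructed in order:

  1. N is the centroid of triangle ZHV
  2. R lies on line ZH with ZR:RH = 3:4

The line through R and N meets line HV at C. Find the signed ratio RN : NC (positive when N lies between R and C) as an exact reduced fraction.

RN:NC = 5/7

Choose coordinates V = (0, 0), H = (1, 0), Z = (0, 1).
1. N is the centroid of triangle ZHV ⇒ N = (1/3, 1/3)
2. R lies on line ZH with ZR:RH = 3:4 ⇒ R = (3/7, 4/7)
line RN meets HV at C = (1/5, 0)
N = R + t·(C−R) with t = 5/12, so RN:NC = 5/12:7/12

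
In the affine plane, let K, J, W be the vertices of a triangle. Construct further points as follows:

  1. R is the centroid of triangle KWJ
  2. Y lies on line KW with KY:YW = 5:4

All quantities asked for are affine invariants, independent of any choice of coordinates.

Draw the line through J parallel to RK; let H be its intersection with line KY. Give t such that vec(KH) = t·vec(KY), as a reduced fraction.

t = -9/5

Work in coordinates with K = (0, 0), J = (1, 0), W = (0, 1).
1. R is the centroid of triangle KWJ ⇒ R = (1/3, 1/3)
2. Y lies on line KW with KY:YW = 5:4 ⇒ Y = (0, 5/9)
through J parallel to RK: direction (-1/3, -1/3); meets KY at H = (0, -1)
H = K + t·(Y−K) with t = -9/5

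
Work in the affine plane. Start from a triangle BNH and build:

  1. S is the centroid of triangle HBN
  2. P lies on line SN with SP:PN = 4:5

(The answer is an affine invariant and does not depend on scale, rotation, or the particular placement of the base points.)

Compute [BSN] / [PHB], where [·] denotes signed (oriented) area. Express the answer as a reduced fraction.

[BSN]:[PHB] = -9/17

Assign B = (0, 0), N = (1, 0), H = (0, 1) — the answer is frame-independent, so this choice is without loss of generality.
1. S is the centroid of triangle HBN ⇒ S = (1/3, 1/3)
2. P lies on line SN with SP:PN = 4:5 ⇒ P = (17/27, 5/27)
2·[BSN] = -1/3, 2·[PHB] = 17/27
[BSN]:[PHB] = -1/3:17/27 = -9/17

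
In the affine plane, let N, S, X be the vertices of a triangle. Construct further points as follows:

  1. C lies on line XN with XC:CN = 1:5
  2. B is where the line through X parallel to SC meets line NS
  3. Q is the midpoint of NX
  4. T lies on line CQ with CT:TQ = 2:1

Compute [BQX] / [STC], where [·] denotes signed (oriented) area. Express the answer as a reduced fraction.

Assign N = (0, 0), S = (1, 0), X = (0, 1) — the answer is frame-independent, so this choice is without loss of generality.
1. C lies on line XN with XC:CN = 1:5 ⇒ C = (0, 5/6)
2. B is where the line through X parallel to SC meets line NS ⇒ B = (6/5, 0)
3. Q is the midpoint of NX ⇒ Q = (0, 1/2)
4. T lies on line CQ with CT:TQ = 2:1 ⇒ T = (0, 11/18)
2·[BQX] = -3/5, 2·[STC] = -2/9
[BQX]:[STC] = -3/5:-2/9 = 27/10

[BQX]:[STC] = 27/10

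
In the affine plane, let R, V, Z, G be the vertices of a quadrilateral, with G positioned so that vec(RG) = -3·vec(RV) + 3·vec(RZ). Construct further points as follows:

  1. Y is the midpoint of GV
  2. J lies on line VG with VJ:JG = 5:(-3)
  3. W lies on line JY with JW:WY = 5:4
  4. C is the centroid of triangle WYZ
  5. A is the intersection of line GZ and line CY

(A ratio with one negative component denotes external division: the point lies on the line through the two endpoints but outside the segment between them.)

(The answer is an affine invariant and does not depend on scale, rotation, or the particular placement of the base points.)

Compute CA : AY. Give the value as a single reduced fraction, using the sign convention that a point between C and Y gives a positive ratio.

Work in coordinates with R = (0, 0), V = (1, 0), Z = (0, 1), G = (-3, 3).
1. Y is the midpoint of GV ⇒ Y = (-1, 3/2)
2. J lies on line VG with VJ:JG = 5:(-3) ⇒ J = (-9, 15/2)
3. W lies on line JY with JW:WY = 5:4 ⇒ W = (-41/9, 25/6)
4. C is the centroid of triangle WYZ ⇒ C = (-50/27, 20/9)
5. A is the intersection of line GZ and line CY ⇒ A = (-48/25, 57/25)
A = C + t·(Y−C) with t = -2/25, so CA:AY = t:(1−t) = -2/25:27/25

CA:AY = -2/27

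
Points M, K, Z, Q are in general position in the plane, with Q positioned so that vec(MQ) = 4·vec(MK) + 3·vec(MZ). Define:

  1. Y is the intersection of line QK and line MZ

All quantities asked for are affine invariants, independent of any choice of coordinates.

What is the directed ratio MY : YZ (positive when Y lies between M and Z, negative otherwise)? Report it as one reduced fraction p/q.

MY:YZ = -1/2

Choose coordinates M = (0, 0), K = (1, 0), Z = (0, 1), Q = (4, 3).
1. Y is the intersection of line QK and line MZ ⇒ Y = (0, -1)
Y = M + t·(Z−M) with t = -1, so MY:YZ = t:(1−t) = -1:2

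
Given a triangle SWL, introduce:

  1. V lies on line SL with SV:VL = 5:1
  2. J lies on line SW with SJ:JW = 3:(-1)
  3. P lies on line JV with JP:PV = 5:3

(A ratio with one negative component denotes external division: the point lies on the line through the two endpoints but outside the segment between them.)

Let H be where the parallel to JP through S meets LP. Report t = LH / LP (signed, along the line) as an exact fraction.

t = 6

Work in coordinates with S = (0, 0), W = (1, 0), L = (0, 1).
1. V lies on line SL with SV:VL = 5:1 ⇒ V = (0, 5/6)
2. J lies on line SW with SJ:JW = 3:(-1) ⇒ J = (3/2, 0)
3. P lies on line JV with JP:PV = 5:3 ⇒ P = (9/16, 25/48)
through S parallel to JP: direction (-15/16, 25/48); meets LP at H = (27/8, -15/8)
H = L + t·(P−L) with t = 6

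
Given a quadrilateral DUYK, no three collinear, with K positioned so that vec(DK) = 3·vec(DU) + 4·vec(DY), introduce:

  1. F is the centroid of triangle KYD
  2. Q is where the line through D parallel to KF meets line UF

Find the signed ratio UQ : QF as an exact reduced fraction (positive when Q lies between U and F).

UQ:QF = 7/3

Set D = (0, 0), U = (1, 0), Y = (0, 1), K = (3, 4); any affine frame gives the same invariant.
1. F is the centroid of triangle KYD ⇒ F = (1, 5/3)
2. Q is where the line through D parallel to KF meets line UF ⇒ Q = (1, 7/6)
Q = U + t·(F−U) with t = 7/10, so UQ:QF = t:(1−t) = 7/10:3/10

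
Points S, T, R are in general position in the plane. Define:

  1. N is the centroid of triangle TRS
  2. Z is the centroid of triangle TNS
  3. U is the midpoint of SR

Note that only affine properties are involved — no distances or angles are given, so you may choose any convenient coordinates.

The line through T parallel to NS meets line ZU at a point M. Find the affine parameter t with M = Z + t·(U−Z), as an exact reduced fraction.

t = -4/5

Set S = (0, 0), T = (1, 0), R = (0, 1); any affine frame gives the same invariant.
1. N is the centroid of triangle TRS ⇒ N = (1/3, 1/3)
2. Z is the centroid of triangle TNS ⇒ Z = (4/9, 1/9)
3. U is the midpoint of SR ⇒ U = (0, 1/2)
through T parallel to NS: direction (-1/3, -1/3); meets ZU at M = (4/5, -1/5)
M = Z + t·(U−Z) with t = -4/5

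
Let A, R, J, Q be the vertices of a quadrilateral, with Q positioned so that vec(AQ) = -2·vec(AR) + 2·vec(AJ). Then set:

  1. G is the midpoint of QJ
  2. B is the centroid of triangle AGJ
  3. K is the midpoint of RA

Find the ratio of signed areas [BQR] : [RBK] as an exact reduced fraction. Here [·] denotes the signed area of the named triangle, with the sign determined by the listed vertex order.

Set A = (0, 0), R = (1, 0), J = (0, 1), Q = (-2, 2); any affine frame gives the same invariant.
1. G is the midpoint of QJ ⇒ G = (-1, 3/2)
2. B is the centroid of triangle AGJ ⇒ B = (-1/3, 5/6)
3. K is the midpoint of RA ⇒ K = (1/2, 0)
2·[BQR] = -1/6, 2·[RBK] = 5/12
[BQR]:[RBK] = -1/6:5/12 = -2/5

[BQR]:[RBK] = -2/5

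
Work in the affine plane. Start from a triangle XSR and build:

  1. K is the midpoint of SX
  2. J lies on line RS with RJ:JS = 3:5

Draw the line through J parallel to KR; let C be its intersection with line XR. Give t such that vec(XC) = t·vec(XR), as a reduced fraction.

t = 11/8

Work in coordinates with X = (0, 0), S = (1, 0), R = (0, 1).
1. K is the midpoint of SX ⇒ K = (1/2, 0)
2. J lies on line RS with RJ:JS = 3:5 ⇒ J = (3/8, 5/8)
through J parallel to KR: direction (-1/2, 1); meets XR at C = (0, 11/8)
C = X + t·(R−X) with t = 11/8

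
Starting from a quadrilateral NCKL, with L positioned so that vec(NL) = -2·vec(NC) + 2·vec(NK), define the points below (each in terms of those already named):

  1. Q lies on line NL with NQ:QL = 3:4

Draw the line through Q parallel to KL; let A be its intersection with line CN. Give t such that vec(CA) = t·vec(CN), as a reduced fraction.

Choose coordinates N = (0, 0), C = (1, 0), K = (0, 1), L = (-2, 2).
1. Q lies on line NL with NQ:QL = 3:4 ⇒ Q = (-6/7, 6/7)
through Q parallel to KL: direction (-2, 1); meets CN at A = (6/7, 0)
A = C + t·(N−C) with t = 1/7

t = 1/7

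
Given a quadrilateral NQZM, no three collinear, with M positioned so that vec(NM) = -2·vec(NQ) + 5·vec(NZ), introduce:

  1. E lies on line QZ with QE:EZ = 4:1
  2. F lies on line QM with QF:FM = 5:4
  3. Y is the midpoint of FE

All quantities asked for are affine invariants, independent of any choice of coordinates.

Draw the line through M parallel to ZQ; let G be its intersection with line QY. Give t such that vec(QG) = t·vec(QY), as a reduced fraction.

t = 18/5

Choose coordinates N = (0, 0), Q = (1, 0), Z = (0, 1), M = (-2, 5).
1. E lies on line QZ with QE:EZ = 4:1 ⇒ E = (1/5, 4/5)
2. F lies on line QM with QF:FM = 5:4 ⇒ F = (-2/3, 25/9)
3. Y is the midpoint of FE ⇒ Y = (-7/30, 161/90)
through M parallel to ZQ: direction (1, -1); meets QY at G = (-86/25, 161/25)
G = Q + t·(Y−Q) with t = 18/5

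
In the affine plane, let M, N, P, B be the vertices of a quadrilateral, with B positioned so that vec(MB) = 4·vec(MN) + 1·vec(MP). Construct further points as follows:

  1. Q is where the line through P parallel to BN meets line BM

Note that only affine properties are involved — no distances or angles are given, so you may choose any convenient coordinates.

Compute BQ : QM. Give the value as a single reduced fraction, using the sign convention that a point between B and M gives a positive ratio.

BQ:QM = -4/3

Choose coordinates M = (0, 0), N = (1, 0), P = (0, 1), B = (4, 1).
1. Q is where the line through P parallel to BN meets line BM ⇒ Q = (-12, -3)
Q = B + t·(M−B) with t = 4, so BQ:QM = t:(1−t) = 4:-3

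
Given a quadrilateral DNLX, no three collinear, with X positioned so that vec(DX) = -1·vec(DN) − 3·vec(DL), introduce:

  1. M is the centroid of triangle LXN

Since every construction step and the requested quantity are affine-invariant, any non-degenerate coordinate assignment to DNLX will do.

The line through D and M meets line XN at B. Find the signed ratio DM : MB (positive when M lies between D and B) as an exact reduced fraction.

DM:MB = 4/5

Assign D = (0, 0), N = (1, 0), L = (0, 1), X = (-1, -3) — the answer is frame-independent, so this choice is without loss of generality.
1. M is the centroid of triangle LXN ⇒ M = (0, -2/3)
line DM meets XN at B = (0, -3/2)
M = D + t·(B−D) with t = 4/9, so DM:MB = 4/9:5/9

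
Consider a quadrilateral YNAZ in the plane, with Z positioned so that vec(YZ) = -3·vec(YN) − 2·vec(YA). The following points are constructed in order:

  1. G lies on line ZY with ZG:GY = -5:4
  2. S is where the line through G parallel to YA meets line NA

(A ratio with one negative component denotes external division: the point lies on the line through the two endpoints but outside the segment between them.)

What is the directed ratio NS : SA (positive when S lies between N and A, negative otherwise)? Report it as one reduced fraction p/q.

NS:SA = -11/12

Set Y = (0, 0), N = (1, 0), A = (0, 1), Z = (-3, -2); any affine frame gives the same invariant.
1. G lies on line ZY with ZG:GY = -5:4 ⇒ G = (12, 8)
2. S is where the line through G parallel to YA meets line NA ⇒ S = (12, -11)
S = N + t·(A−N) with t = -11, so NS:SA = t:(1−t) = -11:12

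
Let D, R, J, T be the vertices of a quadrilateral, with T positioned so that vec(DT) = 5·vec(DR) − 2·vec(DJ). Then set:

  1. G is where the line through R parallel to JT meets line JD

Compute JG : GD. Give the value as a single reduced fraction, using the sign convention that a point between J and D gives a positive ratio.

JG:GD = 2/3

Choose coordinates D = (0, 0), R = (1, 0), J = (0, 1), T = (5, -2).
1. G is where the line through R parallel to JT meets line JD ⇒ G = (0, 3/5)
G = J + t·(D−J) with t = 2/5, so JG:GD = t:(1−t) = 2/5:3/5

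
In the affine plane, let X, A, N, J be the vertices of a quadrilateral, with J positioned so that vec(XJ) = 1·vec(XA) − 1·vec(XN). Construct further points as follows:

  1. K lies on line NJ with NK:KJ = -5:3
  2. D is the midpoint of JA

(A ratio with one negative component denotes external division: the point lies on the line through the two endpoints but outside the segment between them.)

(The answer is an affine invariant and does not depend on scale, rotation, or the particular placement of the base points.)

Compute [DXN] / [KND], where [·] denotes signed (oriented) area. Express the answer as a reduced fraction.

[DXN]:[KND] = 4/5

Set X = (0, 0), A = (1, 0), N = (0, 1), J = (1, -1); any affine frame gives the same invariant.
1. K lies on line NJ with NK:KJ = -5:3 ⇒ K = (5/2, -4)
2. D is the midpoint of JA ⇒ D = (1, -1/2)
2·[DXN] = -1, 2·[KND] = -5/4
[DXN]:[KND] = -1:-5/4 = 4/5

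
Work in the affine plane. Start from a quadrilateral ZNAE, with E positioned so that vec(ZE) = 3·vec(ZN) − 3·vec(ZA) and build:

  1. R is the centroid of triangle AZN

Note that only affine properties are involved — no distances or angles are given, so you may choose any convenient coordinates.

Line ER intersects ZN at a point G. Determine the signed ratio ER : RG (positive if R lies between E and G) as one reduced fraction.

ER:RG = -10

Choose coordinates Z = (0, 0), N = (1, 0), A = (0, 1), E = (3, -3).
1. R is the centroid of triangle AZN ⇒ R = (1/3, 1/3)
line ER meets ZN at G = (3/5, 0)
R = E + t·(G−E) with t = 10/9, so ER:RG = 10/9:-1/9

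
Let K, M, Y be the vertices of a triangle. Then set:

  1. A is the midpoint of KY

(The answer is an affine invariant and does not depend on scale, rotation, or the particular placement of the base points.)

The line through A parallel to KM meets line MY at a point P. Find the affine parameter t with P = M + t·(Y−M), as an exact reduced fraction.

Assign K = (0, 0), M = (1, 0), Y = (0, 1) — the answer is frame-independent, so this choice is without loss of generality.
1. A is the midpoint of KY ⇒ A = (0, 1/2)
through A parallel to KM: direction (1, 0); meets MY at P = (1/2, 1/2)
P = M + t·(Y−M) with t = 1/2

t = 1/2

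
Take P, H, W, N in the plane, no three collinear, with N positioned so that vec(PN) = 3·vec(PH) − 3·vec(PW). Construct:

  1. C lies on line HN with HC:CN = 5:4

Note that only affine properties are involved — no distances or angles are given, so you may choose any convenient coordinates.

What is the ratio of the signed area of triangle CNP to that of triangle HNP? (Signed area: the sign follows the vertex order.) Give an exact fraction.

Assign P = (0, 0), H = (1, 0), W = (0, 1), N = (3, -3) — the answer is frame-independent, so this choice is without loss of generality.
1. C lies on line HN with HC:CN = 5:4 ⇒ C = (19/9, -5/3)
2·[CNP] = -4/3, 2·[HNP] = -3
[CNP]:[HNP] = -4/3:-3 = 4/9

[CNP]:[HNP] = 4/9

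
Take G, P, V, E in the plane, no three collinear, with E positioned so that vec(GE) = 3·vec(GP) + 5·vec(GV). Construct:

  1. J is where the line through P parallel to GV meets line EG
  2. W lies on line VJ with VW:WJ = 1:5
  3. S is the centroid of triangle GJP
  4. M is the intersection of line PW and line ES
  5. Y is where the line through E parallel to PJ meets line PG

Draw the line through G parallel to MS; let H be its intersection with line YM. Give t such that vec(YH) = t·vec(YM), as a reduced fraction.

Choose coordinates G = (0, 0), P = (1, 0), V = (0, 1), E = (3, 5).
1. J is where the line through P parallel to GV meets line EG ⇒ J = (1, 5/3)
2. W lies on line VJ with VW:WJ = 1:5 ⇒ W = (1/6, 10/9)
3. S is the centroid of triangle GJP ⇒ S = (2/3, 5/9)
4. M is the intersection of line PW and line ES ⇒ M = (43/68, 25/51)
5. Y is where the line through E parallel to PJ meets line PG ⇒ Y = (3, 0)
through G parallel to MS: direction (7/204, 10/153); meets YM at H = (5/17, 200/357)
H = Y + t·(M−Y) with t = 8/7

t = 8/7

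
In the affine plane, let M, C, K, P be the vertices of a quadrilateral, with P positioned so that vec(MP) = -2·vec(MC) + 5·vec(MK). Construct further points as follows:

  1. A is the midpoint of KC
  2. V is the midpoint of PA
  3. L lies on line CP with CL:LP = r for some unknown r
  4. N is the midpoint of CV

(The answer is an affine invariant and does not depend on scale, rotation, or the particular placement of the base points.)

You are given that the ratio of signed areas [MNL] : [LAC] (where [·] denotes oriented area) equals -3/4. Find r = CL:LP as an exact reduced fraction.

Choose coordinates M = (0, 0), C = (1, 0), K = (0, 1), P = (-2, 5).
1. A is the midpoint of KC ⇒ A = (1/2, 1/2)
2. V is the midpoint of PA ⇒ V = (-3/4, 11/4)
3. With CL:LP = r, write λ = r/(r+1) so L = C + λ·(P−C); L is affine-linear in λ
4. N is the midpoint of CV ⇒ N = (1/8, 11/8)
Every point depending on L is an affine combination of L and λ-independent points, so each such coordinate is linear in λ; the λ² term in each signed area is a multiple of (P−C)×(P−C) = 0, so 2·[MNL] and 2·[LAC] are each linear in λ. Evaluating at λ=0 and λ=1:
  2·[MNL] = 19/4·λ − 11/8,   2·[LAC] = λ
So [MNL]:[LAC] = (19/4·λ − 11/8) / (λ). Setting this equal to -3/4:
  19/4·λ − 11/8 = -3/4·(λ)  ⇒  λ = 1/4
Then r = λ/(1−λ) = (1/4)/(3/4) = 1/3. Check: with r = 1/3, L = (1/4, 5/4) and [MNL]:[LAC] = -3/4 as required.

r = 1/3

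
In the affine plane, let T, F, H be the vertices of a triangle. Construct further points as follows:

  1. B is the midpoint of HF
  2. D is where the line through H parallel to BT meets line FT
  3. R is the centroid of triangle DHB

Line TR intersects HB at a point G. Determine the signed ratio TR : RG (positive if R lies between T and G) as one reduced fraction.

Set T = (0, 0), F = (1, 0), H = (0, 1); any affine frame gives the same invariant.
1. B is the midpoint of HF ⇒ B = (1/2, 1/2)
2. D is where the line through H parallel to BT meets line FT ⇒ D = (-1, 0)
3. R is the centroid of triangle DHB ⇒ R = (-1/6, 1/2)
line TR meets HB at G = (-1/2, 3/2)
R = T + t·(G−T) with t = 1/3, so TR:RG = 1/3:2/3

TR:RG = 1/2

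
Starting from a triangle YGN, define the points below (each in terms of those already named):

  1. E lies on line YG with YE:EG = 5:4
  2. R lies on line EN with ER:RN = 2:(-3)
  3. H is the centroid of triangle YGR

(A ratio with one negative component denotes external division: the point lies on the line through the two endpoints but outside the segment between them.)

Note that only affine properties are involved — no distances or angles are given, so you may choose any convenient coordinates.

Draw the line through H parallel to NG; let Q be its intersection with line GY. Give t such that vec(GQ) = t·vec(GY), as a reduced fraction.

Work in coordinates with Y = (0, 0), G = (1, 0), N = (0, 1).
1. E lies on line YG with YE:EG = 5:4 ⇒ E = (5/9, 0)
2. R lies on line EN with ER:RN = 2:(-3) ⇒ R = (5/3, -2)
3. H is the centroid of triangle YGR ⇒ H = (8/9, -2/3)
through H parallel to NG: direction (1, -1); meets GY at Q = (2/9, 0)
Q = G + t·(Y−G) with t = 7/9

t = 7/9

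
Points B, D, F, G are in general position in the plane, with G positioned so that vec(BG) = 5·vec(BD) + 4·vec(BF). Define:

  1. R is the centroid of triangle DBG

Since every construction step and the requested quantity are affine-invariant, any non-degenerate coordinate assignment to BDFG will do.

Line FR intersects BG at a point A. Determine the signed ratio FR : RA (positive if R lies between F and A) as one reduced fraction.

FR:RA = -19/4

Assign B = (0, 0), D = (1, 0), F = (0, 1), G = (5, 4) — the answer is frame-independent, so this choice is without loss of generality.
1. R is the centroid of triangle DBG ⇒ R = (2, 4/3)
line FR meets BG at A = (30/19, 24/19)
R = F + t·(A−F) with t = 19/15, so FR:RA = 19/15:-4/15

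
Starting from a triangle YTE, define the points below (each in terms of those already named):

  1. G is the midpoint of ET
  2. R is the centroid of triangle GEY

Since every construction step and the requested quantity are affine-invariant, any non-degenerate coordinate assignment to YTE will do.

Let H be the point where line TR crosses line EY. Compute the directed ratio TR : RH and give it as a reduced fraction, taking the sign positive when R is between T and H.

TR:RH = 5

Work in coordinates with Y = (0, 0), T = (1, 0), E = (0, 1).
1. G is the midpoint of ET ⇒ G = (1/2, 1/2)
2. R is the centroid of triangle GEY ⇒ R = (1/6, 1/2)
line TR meets EY at H = (0, 3/5)
R = T + t·(H−T) with t = 5/6, so TR:RH = 5/6:1/6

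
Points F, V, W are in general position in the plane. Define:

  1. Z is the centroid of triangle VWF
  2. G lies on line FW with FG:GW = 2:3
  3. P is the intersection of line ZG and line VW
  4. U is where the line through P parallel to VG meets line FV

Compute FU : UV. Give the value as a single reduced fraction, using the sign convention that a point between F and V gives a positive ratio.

FU:UV = -11/3

Choose coordinates F = (0, 0), V = (1, 0), W = (0, 1).
1. Z is the centroid of triangle VWF ⇒ Z = (1/3, 1/3)
2. G lies on line FW with FG:GW = 2:3 ⇒ G = (0, 2/5)
3. P is the intersection of line ZG and line VW ⇒ P = (3/4, 1/4)
4. U is where the line through P parallel to VG meets line FV ⇒ U = (11/8, 0)
U = F + t·(V−F) with t = 11/8, so FU:UV = t:(1−t) = 11/8:-3/8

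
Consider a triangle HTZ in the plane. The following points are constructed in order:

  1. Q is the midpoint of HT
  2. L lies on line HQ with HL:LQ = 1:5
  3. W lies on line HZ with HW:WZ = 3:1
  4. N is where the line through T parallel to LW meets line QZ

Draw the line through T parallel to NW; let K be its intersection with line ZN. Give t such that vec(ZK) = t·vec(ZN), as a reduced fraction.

t = -25/8

Choose coordinates H = (0, 0), T = (1, 0), Z = (0, 1).
1. Q is the midpoint of HT ⇒ Q = (1/2, 0)
2. L lies on line HQ with HL:LQ = 1:5 ⇒ L = (1/12, 0)
3. W lies on line HZ with HW:WZ = 3:1 ⇒ W = (0, 3/4)
4. N is where the line through T parallel to LW meets line QZ ⇒ N = (8/7, -9/7)
through T parallel to NW: direction (-8/7, 57/28); meets ZN at K = (-25/7, 57/7)
K = Z + t·(N−Z) with t = -25/8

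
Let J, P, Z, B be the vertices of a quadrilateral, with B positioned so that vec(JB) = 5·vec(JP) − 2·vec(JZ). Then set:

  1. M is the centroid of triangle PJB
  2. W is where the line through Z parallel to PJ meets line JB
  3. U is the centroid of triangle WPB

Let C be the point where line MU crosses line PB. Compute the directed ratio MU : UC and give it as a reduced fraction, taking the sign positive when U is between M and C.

Assign J = (0, 0), P = (1, 0), Z = (0, 1), B = (5, -2) — the answer is frame-independent, so this choice is without loss of generality.
1. M is the centroid of triangle PJB ⇒ M = (2, -2/3)
2. W is where the line through Z parallel to PJ meets line JB ⇒ W = (-5/2, 1)
3. U is the centroid of triangle WPB ⇒ U = (7/6, -1/3)
line MU meets PB at C = (11/3, -4/3)
U = M + t·(C−M) with t = -1/2, so MU:UC = -1/2:3/2

MU:UC = -1/3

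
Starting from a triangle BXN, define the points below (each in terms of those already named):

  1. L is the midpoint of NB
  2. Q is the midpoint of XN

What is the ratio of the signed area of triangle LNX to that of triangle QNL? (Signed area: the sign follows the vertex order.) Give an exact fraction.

Choose coordinates B = (0, 0), X = (1, 0), N = (0, 1).
1. L is the midpoint of NB ⇒ L = (0, 1/2)
2. Q is the midpoint of XN ⇒ Q = (1/2, 1/2)
2·[LNX] = -1/2, 2·[QNL] = 1/4
[LNX]:[QNL] = -1/2:1/4 = -2

[LNX]:[QNL] = -2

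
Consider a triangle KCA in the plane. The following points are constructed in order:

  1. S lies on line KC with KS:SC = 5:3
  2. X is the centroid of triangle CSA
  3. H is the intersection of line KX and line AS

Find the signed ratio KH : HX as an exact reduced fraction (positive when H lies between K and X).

KH:HX = 5

Work in coordinates with K = (0, 0), C = (1, 0), A = (0, 1).
1. S lies on line KC with KS:SC = 5:3 ⇒ S = (5/8, 0)
2. X is the centroid of triangle CSA ⇒ X = (13/24, 1/3)
3. H is the intersection of line KX and line AS ⇒ H = (65/144, 5/18)
H = K + t·(X−K) with t = 5/6, so KH:HX = t:(1−t) = 5/6:1/6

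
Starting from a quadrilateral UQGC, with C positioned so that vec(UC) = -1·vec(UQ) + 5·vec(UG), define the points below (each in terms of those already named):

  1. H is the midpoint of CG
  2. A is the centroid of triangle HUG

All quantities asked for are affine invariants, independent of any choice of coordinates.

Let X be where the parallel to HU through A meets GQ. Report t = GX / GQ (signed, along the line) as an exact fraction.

t = -2/15

Assign U = (0, 0), Q = (1, 0), G = (0, 1), C = (-1, 5) — the answer is frame-independent, so this choice is without loss of generality.
1. H is the midpoint of CG ⇒ H = (-1/2, 3)
2. A is the centroid of triangle HUG ⇒ A = (-1/6, 4/3)
through A parallel to HU: direction (1/2, -3); meets GQ at X = (-2/15, 17/15)
X = G + t·(Q−G) with t = -2/15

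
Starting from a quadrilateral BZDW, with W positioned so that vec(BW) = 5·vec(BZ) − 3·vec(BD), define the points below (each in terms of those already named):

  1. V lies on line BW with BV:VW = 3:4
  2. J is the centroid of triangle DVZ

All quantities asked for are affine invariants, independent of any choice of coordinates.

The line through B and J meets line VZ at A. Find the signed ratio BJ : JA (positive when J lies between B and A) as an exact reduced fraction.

Choose coordinates B = (0, 0), Z = (1, 0), D = (0, 1), W = (5, -3).
1. V lies on line BW with BV:VW = 3:4 ⇒ V = (15/7, -9/7)
2. J is the centroid of triangle DVZ ⇒ J = (22/21, -2/21)
line BJ meets VZ at A = (99/91, -9/91)
J = B + t·(A−B) with t = 26/27, so BJ:JA = 26/27:1/27

BJ:JA = 26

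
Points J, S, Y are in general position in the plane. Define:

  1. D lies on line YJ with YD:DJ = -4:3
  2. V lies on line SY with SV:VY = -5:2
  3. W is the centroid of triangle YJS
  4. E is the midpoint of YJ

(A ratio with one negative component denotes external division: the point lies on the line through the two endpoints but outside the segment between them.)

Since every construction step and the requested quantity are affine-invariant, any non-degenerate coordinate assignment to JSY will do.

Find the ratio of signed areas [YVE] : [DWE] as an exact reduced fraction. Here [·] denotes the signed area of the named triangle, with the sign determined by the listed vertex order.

Set J = (0, 0), S = (1, 0), Y = (0, 1); any affine frame gives the same invariant.
1. D lies on line YJ with YD:DJ = -4:3 ⇒ D = (0, -3)
2. V lies on line SY with SV:VY = -5:2 ⇒ V = (-2/3, 5/3)
3. W is the centroid of triangle YJS ⇒ W = (1/3, 1/3)
4. E is the midpoint of YJ ⇒ E = (0, 1/2)
2·[YVE] = 1/3, 2·[DWE] = 7/6
[YVE]:[DWE] = 1/3:7/6 = 2/7

[YVE]:[DWE] = 2/7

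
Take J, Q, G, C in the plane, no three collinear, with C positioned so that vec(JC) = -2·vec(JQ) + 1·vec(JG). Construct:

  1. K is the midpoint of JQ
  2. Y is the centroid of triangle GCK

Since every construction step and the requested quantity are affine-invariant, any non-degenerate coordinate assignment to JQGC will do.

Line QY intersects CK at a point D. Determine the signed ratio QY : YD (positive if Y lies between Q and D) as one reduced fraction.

QY:YD = -1/4

Assign J = (0, 0), Q = (1, 0), G = (0, 1), C = (-2, 1) — the answer is frame-independent, so this choice is without loss of generality.
1. K is the midpoint of JQ ⇒ K = (1/2, 0)
2. Y is the centroid of triangle GCK ⇒ Y = (-1/2, 2/3)
line QY meets CK at D = (11/2, -2)
Y = Q + t·(D−Q) with t = -1/3, so QY:YD = -1/3:4/3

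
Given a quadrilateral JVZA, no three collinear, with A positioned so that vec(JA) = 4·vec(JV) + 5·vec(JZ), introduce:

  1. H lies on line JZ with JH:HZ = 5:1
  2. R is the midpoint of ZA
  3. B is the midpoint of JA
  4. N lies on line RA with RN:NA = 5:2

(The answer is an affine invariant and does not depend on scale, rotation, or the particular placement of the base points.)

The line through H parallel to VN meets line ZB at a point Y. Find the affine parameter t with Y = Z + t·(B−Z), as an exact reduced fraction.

Work in coordinates with J = (0, 0), V = (1, 0), Z = (0, 1), A = (4, 5).
1. H lies on line JZ with JH:HZ = 5:1 ⇒ H = (0, 5/6)
2. R is the midpoint of ZA ⇒ R = (2, 3)
3. B is the midpoint of JA ⇒ B = (2, 5/2)
4. N lies on line RA with RN:NA = 5:2 ⇒ N = (24/7, 31/7)
through H parallel to VN: direction (17/7, 31/7); meets ZB at Y = (34/219, 163/146)
Y = Z + t·(B−Z) with t = 17/219

t = 17/219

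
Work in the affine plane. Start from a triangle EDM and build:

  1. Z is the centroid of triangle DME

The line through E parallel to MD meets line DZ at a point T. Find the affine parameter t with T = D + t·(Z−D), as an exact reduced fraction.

t = 3

Work in coordinates with E = (0, 0), D = (1, 0), M = (0, 1).
1. Z is the centroid of triangle DME ⇒ Z = (1/3, 1/3)
through E parallel to MD: direction (1, -1); meets DZ at T = (-1, 1)
T = D + t·(Z−D) with t = 3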